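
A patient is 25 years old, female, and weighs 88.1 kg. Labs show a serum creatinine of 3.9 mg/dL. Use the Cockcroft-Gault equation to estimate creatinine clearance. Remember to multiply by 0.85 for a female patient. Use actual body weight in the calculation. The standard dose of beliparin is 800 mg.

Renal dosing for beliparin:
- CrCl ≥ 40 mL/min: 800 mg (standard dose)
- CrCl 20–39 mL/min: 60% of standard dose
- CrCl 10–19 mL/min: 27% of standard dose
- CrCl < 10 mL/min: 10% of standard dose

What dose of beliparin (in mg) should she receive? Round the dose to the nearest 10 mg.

480 mg

CrCl = (140 − 25) × 88.1 / (72 × 3.9) × 0.85 = 10131.5 / 280.80 × 0.85 ≈ 30.7 mL/min
CrCl ≈ 31 mL/min → bracket 20–39 mL/min.
60% of 800 mg = 480 mg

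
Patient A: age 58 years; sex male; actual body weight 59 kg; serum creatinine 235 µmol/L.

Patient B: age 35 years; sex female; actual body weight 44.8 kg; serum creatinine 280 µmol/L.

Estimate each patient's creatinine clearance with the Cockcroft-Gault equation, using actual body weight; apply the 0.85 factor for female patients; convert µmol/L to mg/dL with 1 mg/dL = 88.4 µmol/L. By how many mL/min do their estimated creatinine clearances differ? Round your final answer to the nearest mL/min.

8 mL/min

Patient A: SCr = 235 / 88.4 = 2.658 mg/dL
Patient A: CrCl = (140 − 58) × 59 / (72 × 2.658) = 4838.0 / 191.38 ≈ 25.3 mL/min
Patient B: SCr = 280 / 88.4 = 3.167 mg/dL
Patient B: CrCl = (140 − 35) × 44.8 / (72 × 3.167) × 0.85 = 4704.0 / 228.02 × 0.85 ≈ 17.5 mL/min
|25.3 − 17.5| = 7.8 mL/min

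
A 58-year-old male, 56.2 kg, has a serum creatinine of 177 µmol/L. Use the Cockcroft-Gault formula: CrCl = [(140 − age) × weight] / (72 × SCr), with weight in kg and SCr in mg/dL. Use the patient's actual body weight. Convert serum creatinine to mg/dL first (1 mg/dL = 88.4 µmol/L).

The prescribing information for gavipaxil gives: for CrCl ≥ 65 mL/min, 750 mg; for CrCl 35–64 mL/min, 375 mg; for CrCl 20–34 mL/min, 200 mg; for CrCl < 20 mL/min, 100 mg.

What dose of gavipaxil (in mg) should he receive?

SCr = 177 / 88.4 = 2.002 mg/dL
CrCl = (140 − 58) × 56.2 / (72 × 2.002) = 4608.4 / 144.14 ≈ 32.0 mL/min
CrCl ≈ 32 mL/min → bracket 20–34 mL/min.
Dose for this bracket: 200 mg.

200 mg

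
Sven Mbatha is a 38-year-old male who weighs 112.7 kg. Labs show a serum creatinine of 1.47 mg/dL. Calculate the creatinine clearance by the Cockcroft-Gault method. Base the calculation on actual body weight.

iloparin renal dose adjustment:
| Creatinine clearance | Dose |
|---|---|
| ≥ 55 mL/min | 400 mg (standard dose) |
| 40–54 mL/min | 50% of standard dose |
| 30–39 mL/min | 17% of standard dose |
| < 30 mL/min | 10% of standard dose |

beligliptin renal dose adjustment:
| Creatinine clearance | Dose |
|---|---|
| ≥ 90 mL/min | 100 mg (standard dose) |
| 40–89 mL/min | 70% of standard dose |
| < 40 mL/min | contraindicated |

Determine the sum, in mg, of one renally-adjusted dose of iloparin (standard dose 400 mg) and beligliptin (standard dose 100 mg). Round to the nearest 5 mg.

CrCl = (140 − 38) × 112.7 / (72 × 1.47) = 11495.4 / 105.84 ≈ 108.6 mL/min
CrCl ≈ 109 mL/min.
iloparin: ≥ 55 mL/min → 100% of 400 mg = 400 mg.
beligliptin: ≥ 90 mL/min → 100% of 100 mg = 100 mg.
Total = 400 + 100 = 500 mg.

500 mg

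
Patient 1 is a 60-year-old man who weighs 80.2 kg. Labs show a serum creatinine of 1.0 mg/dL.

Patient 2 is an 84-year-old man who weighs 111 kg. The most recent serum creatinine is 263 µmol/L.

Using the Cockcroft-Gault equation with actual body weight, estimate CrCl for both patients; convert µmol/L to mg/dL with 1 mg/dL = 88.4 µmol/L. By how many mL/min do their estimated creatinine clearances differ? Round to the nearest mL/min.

Patient 1: CrCl = (140 − 60) × 80.2 / (72 × 1) = 6416.0 / 72.00 ≈ 89.1 mL/min
Patient 2: SCr = 263 / 88.4 = 2.975 mg/dL
Patient 2: CrCl = (140 − 84) × 111 / (72 × 2.975) = 6216.0 / 214.20 ≈ 29.0 mL/min
|89.1 − 29.0| = 60.1 mL/min

60 mL/min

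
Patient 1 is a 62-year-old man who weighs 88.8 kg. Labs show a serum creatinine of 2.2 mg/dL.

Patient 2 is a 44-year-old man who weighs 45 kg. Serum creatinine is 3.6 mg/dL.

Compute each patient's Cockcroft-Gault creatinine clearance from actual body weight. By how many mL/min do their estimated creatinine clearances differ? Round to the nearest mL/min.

27 mL/min

Patient 1: CrCl = (140 − 62) × 88.8 / (72 × 2.2) = 6926.4 / 158.40 ≈ 43.7 mL/min
Patient 2: CrCl = (140 − 44) × 45 / (72 × 3.6) = 4320.0 / 259.20 ≈ 16.7 mL/min
|43.7 − 16.7| = 27.0 mL/min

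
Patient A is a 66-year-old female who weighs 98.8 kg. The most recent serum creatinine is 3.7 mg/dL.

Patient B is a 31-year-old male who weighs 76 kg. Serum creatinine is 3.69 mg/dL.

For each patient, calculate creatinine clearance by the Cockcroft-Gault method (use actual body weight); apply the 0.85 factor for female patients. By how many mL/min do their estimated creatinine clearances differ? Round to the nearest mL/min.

8 mL/min

Patient A: CrCl = (140 − 66) × 98.8 / (72 × 3.7) × 0.85 = 7311.2 / 266.40 × 0.85 ≈ 23.3 mL/min
Patient B: CrCl = (140 − 31) × 76 / (72 × 3.69) = 8284.0 / 265.68 ≈ 31.2 mL/min
|23.3 − 31.2| = 7.9 mL/min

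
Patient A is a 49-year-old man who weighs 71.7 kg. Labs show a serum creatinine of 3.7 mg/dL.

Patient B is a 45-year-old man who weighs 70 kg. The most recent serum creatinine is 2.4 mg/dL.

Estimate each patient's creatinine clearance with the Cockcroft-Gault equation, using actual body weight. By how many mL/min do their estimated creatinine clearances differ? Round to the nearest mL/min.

Patient A: CrCl = (140 − 49) × 71.7 / (72 × 3.7) = 6524.7 / 266.40 ≈ 24.5 mL/min
Patient B: CrCl = (140 − 45) × 70 / (72 × 2.4) = 6650.0 / 172.80 ≈ 38.5 mL/min
|24.5 − 38.5| = 14.0 mL/min

14 mL/min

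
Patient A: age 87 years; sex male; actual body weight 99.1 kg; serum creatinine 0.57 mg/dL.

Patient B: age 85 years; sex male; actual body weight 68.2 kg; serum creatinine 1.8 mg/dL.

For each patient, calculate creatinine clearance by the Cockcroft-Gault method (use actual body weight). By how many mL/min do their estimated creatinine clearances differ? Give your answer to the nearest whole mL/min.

Patient A: CrCl = (140 − 87) × 99.1 / (72 × 0.57) = 5252.3 / 41.04 ≈ 128.0 mL/min
Patient B: CrCl = (140 − 85) × 68.2 / (72 × 1.8) = 3751.0 / 129.60 ≈ 28.9 mL/min
|128.0 − 28.9| = 99.1 mL/min

99 mL/min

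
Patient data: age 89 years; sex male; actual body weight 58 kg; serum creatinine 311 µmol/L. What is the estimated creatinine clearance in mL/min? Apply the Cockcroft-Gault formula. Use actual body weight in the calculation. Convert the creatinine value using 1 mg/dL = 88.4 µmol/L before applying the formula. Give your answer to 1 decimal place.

SCr = 311 / 88.4 = 3.518 mg/dL
CrCl = (140 − 89) × 58 / (72 × 3.518) = 2958.0 / 253.30 ≈ 11.7 mL/min

11.7 mL/min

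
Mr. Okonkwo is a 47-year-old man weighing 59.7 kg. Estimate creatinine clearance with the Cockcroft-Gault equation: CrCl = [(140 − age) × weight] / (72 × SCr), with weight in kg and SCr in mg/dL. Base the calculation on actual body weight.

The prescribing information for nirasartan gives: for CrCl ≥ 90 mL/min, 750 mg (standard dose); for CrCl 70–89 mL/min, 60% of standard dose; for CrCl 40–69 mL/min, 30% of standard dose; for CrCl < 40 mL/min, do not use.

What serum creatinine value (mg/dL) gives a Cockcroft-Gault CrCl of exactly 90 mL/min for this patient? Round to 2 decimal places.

0.86 mg/dL

Standard dose requires CrCl ≥ 90 mL/min.
Set (140 − 47) × 59.7 / (72 × SCr) = 90
SCr = (140 − 47) × 59.7 / (72 × 90) = 0.857 mg/dL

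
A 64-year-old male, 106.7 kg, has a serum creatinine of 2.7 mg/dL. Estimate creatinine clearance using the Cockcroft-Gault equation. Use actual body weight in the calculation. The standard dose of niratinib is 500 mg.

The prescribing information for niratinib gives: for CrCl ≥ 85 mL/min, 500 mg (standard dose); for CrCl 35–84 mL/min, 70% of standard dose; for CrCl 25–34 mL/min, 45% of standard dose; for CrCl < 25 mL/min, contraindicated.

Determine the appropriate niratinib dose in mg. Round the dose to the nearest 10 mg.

350 mg

CrCl = (140 − 64) × 106.7 / (72 × 2.7) = 8109.2 / 194.40 ≈ 41.7 mL/min
CrCl ≈ 42 mL/min → bracket 35–84 mL/min.
70% of 500 mg = 350 mg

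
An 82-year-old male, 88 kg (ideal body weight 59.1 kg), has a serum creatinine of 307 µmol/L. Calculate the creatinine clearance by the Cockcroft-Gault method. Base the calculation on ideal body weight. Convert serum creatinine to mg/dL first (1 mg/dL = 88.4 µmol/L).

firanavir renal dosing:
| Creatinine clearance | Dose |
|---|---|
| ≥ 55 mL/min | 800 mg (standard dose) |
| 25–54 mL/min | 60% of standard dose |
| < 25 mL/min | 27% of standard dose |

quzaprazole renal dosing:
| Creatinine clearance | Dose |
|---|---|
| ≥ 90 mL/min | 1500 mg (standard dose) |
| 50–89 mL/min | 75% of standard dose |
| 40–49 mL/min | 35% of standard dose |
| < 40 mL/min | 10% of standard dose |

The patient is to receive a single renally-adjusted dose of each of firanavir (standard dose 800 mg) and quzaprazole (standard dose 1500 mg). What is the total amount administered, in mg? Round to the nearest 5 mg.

365 mg

SCr = 307 / 88.4 = 3.473 mg/dL
CrCl = (140 − 82) × 59.1 / (72 × 3.473) = 3427.8 / 250.06 ≈ 13.7 mL/min
CrCl ≈ 14 mL/min.
firanavir: < 25 mL/min → 27% of 800 mg = 216 mg.
quzaprazole: < 40 mL/min → 10% of 1500 mg = 150 mg.
Total = 216 + 150 = 366 mg.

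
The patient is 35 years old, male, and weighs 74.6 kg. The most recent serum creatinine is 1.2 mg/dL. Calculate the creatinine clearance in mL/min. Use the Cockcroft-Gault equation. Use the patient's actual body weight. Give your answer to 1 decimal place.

90.7 mL/min

CrCl = (140 − 35) × 74.6 / (72 × 1.2) = 7833.0 / 86.40 ≈ 90.7 mL/min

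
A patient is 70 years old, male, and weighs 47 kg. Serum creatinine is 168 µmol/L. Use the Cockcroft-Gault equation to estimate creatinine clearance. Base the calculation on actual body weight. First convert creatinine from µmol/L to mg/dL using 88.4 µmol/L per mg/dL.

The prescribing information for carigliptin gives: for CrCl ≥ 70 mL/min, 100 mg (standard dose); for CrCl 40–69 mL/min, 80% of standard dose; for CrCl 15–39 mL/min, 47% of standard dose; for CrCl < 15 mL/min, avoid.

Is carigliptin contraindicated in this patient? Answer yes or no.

no

SCr = 168 / 88.4 = 1.9 mg/dL
CrCl = (140 − 70) × 47 / (72 × 1.9) = 3290.0 / 136.80 ≈ 24.0 mL/min
CrCl ≈ 24 mL/min, which is ≥ 15 mL/min.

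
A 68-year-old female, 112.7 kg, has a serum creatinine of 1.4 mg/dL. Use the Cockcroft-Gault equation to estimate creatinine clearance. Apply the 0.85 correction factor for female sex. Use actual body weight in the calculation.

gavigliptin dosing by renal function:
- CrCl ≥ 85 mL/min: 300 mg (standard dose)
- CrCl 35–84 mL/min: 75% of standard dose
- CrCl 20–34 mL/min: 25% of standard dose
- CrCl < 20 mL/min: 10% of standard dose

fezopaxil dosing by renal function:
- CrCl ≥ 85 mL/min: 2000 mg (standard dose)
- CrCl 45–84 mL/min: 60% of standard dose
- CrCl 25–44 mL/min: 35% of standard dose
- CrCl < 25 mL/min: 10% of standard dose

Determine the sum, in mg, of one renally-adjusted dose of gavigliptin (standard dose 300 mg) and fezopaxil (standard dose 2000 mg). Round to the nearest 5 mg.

CrCl = (140 − 68) × 112.7 / (72 × 1.4) × 0.85 = 8114.4 / 100.80 × 0.85 ≈ 68.4 mL/min
CrCl ≈ 68 mL/min.
gavigliptin: 35–84 mL/min → 75% of 300 mg = 225 mg.
fezopaxil: 45–84 mL/min → 60% of 2000 mg = 1200 mg.
Total = 225 + 1200 = 1425 mg.

1425 mg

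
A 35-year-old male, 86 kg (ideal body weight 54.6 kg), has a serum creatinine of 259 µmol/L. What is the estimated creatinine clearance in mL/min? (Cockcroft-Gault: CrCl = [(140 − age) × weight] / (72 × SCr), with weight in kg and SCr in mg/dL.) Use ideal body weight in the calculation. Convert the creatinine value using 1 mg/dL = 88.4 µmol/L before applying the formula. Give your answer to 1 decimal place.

27.2 mL/min

SCr = 259 / 88.4 = 2.93 mg/dL
CrCl = (140 − 35) × 54.6 / (72 × 2.93) = 5733.0 / 210.96 ≈ 27.2 mL/min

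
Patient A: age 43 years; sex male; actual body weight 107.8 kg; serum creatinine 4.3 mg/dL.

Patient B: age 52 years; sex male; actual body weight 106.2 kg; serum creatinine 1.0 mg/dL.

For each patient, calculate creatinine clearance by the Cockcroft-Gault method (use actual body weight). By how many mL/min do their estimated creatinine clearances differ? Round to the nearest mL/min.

96 mL/min

Patient A: CrCl = (140 − 43) × 107.8 / (72 × 4.3) = 10456.6 / 309.60 ≈ 33.8 mL/min
Patient B: CrCl = (140 − 52) × 106.2 / (72 × 1) = 9345.6 / 72.00 ≈ 129.8 mL/min
|33.8 − 129.8| = 96.0 mL/min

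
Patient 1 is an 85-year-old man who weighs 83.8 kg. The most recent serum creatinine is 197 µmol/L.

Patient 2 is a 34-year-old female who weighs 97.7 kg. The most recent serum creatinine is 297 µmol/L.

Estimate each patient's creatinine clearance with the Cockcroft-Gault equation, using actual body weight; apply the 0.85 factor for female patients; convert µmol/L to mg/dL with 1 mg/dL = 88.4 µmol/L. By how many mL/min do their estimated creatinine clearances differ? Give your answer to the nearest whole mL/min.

Patient 1: SCr = 197 / 88.4 = 2.229 mg/dL
Patient 1: CrCl = (140 − 85) × 83.8 / (72 × 2.229) = 4609.0 / 160.49 ≈ 28.7 mL/min
Patient 2: SCr = 297 / 88.4 = 3.36 mg/dL
Patient 2: CrCl = (140 − 34) × 97.7 / (72 × 3.36) × 0.85 = 10356.2 / 241.92 × 0.85 ≈ 36.4 mL/min
|28.7 − 36.4| = 7.7 mL/min

8 mL/min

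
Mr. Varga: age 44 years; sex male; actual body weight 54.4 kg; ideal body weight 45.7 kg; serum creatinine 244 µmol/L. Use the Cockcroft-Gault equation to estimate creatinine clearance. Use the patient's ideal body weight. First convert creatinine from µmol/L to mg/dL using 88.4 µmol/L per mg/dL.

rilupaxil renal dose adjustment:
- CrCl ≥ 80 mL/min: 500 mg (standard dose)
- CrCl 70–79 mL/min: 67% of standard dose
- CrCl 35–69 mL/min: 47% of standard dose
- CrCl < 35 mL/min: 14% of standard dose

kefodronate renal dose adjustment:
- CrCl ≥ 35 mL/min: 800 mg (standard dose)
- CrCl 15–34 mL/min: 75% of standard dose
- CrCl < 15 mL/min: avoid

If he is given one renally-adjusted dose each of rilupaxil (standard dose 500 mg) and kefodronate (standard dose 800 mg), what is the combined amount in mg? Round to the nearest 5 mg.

SCr = 244 / 88.4 = 2.76 mg/dL
CrCl = (140 − 44) × 45.7 / (72 × 2.76) = 4387.2 / 198.72 ≈ 22.1 mL/min
CrCl ≈ 22 mL/min.
rilupaxil: < 35 mL/min → 14% of 500 mg = 70 mg.
kefodronate: 15–34 mL/min → 75% of 800 mg = 600 mg.
Total = 70 + 600 = 670 mg.

670 mg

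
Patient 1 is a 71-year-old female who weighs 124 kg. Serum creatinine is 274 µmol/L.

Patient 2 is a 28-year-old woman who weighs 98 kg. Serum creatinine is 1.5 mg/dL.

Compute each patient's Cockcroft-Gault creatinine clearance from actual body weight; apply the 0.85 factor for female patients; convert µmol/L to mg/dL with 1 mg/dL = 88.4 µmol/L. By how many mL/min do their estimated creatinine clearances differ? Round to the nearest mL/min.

Patient 1: SCr = 274 / 88.4 = 3.1 mg/dL
Patient 1: CrCl = (140 − 71) × 124 / (72 × 3.1) × 0.85 = 8556.0 / 223.20 × 0.85 ≈ 32.6 mL/min
Patient 2: CrCl = (140 − 28) × 98 / (72 × 1.5) × 0.85 = 10976.0 / 108.00 × 0.85 ≈ 86.4 mL/min
|32.6 − 86.4| = 53.8 mL/min

54 mL/min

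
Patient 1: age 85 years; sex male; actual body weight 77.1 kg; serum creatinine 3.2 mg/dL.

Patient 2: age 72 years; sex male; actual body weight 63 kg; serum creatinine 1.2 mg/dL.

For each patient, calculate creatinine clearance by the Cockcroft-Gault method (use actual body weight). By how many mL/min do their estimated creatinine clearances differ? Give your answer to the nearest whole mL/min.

31 mL/min

Patient 1: CrCl = (140 − 85) × 77.1 / (72 × 3.2) = 4240.5 / 230.40 ≈ 18.4 mL/min
Patient 2: CrCl = (140 − 72) × 63 / (72 × 1.2) = 4284.0 / 86.40 ≈ 49.6 mL/min
|18.4 − 49.6| = 31.2 mL/min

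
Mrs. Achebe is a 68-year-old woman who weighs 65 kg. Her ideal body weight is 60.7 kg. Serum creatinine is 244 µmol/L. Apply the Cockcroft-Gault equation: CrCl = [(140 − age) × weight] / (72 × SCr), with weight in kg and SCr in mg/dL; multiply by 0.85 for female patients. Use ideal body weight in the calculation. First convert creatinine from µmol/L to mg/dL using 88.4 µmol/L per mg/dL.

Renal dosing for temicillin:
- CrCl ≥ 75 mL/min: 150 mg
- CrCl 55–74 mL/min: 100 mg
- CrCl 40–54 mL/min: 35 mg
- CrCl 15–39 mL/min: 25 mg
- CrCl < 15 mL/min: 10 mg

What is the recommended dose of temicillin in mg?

SCr = 244 / 88.4 = 2.76 mg/dL
CrCl = (140 − 68) × 60.7 / (72 × 2.76) × 0.85 = 4370.4 / 198.72 × 0.85 ≈ 18.7 mL/min
CrCl ≈ 19 mL/min → bracket 15–39 mL/min.
Dose for this bracket: 25 mg.

25 mg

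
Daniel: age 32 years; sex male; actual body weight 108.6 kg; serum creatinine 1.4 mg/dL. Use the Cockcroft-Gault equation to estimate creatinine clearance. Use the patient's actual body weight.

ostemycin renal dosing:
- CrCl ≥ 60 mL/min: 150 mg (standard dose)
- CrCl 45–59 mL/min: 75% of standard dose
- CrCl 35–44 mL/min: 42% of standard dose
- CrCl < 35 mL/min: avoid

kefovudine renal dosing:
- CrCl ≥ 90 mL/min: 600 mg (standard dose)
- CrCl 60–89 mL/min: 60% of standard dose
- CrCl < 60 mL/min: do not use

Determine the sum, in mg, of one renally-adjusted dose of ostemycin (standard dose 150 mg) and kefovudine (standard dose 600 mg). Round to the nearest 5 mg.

CrCl = (140 − 32) × 108.6 / (72 × 1.4) = 11728.8 / 100.80 ≈ 116.4 mL/min
CrCl ≈ 116 mL/min.
ostemycin: ≥ 60 mL/min → 100% of 150 mg = 150 mg.
kefovudine: ≥ 90 mL/min → 100% of 600 mg = 600 mg.
Total = 150 + 600 = 750 mg.

750 mg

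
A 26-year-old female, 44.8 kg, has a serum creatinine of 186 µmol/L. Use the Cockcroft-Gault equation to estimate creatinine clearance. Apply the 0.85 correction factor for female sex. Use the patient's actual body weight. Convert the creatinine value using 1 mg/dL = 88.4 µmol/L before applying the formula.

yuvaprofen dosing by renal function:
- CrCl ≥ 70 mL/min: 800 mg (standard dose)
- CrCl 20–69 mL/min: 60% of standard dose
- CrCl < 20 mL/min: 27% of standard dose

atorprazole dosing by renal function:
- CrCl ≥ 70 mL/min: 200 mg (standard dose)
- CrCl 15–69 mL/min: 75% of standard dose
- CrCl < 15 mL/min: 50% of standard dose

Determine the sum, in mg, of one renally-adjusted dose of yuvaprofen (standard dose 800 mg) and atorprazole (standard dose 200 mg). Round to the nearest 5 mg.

SCr = 186 / 88.4 = 2.104 mg/dL
CrCl = (140 − 26) × 44.8 / (72 × 2.104) × 0.85 = 5107.2 / 151.49 × 0.85 ≈ 28.7 mL/min
CrCl ≈ 29 mL/min.
yuvaprofen: 20–69 mL/min → 60% of 800 mg = 480 mg.
atorprazole: 15–69 mL/min → 75% of 200 mg = 150 mg.
Total = 480 + 150 = 630 mg.

630 mg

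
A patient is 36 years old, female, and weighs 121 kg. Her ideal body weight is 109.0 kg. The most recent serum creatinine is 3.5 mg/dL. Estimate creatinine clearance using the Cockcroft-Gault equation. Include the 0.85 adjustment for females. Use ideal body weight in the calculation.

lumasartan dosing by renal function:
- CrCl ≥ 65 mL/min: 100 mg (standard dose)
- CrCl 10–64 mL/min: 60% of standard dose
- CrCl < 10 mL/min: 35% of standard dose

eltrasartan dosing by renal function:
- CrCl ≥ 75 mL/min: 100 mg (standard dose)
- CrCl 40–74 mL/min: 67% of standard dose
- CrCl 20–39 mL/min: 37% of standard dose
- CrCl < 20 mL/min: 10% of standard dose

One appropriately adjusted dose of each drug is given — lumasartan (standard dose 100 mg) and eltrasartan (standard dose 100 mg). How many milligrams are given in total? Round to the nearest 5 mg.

95 mg

CrCl = (140 − 36) × 109 / (72 × 3.5) × 0.85 = 11336.0 / 252.00 × 0.85 ≈ 38.2 mL/min
CrCl ≈ 38 mL/min.
lumasartan: 10–64 mL/min → 60% of 100 mg = 60 mg.
eltrasartan: 20–39 mL/min → 37% of 100 mg = 37 mg.
Total = 60 + 37 = 97 mg.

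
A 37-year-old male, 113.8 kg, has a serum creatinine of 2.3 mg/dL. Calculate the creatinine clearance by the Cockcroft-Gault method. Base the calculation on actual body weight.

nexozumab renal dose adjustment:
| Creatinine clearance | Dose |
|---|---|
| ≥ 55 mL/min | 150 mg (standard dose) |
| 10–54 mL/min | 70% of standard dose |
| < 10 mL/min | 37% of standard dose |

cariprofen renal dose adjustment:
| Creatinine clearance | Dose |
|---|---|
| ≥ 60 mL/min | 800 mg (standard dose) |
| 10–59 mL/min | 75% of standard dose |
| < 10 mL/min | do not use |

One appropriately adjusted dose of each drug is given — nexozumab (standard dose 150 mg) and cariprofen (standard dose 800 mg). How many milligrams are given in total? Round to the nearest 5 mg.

950 mg

CrCl = (140 − 37) × 113.8 / (72 × 2.3) = 11721.4 / 165.60 ≈ 70.8 mL/min
CrCl ≈ 71 mL/min.
nexozumab: ≥ 55 mL/min → 100% of 150 mg = 150 mg.
cariprofen: ≥ 60 mL/min → 100% of 800 mg = 800 mg.
Total = 150 + 800 = 950 mg.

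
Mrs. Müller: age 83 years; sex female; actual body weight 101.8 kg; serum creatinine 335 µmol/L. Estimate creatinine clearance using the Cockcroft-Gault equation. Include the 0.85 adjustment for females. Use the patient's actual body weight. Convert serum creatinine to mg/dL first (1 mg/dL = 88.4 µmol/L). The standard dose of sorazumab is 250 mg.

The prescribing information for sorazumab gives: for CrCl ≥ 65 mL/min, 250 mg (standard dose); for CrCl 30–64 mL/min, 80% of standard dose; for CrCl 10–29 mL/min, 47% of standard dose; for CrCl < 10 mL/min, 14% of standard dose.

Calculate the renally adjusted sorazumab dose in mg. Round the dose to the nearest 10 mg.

120 mg

SCr = 335 / 88.4 = 3.79 mg/dL
CrCl = (140 − 83) × 101.8 / (72 × 3.79) × 0.85 = 5802.6 / 272.88 × 0.85 ≈ 18.1 mL/min
CrCl ≈ 18 mL/min → bracket 10–29 mL/min.
47% of 250 mg = 117.5 mg → 120 mg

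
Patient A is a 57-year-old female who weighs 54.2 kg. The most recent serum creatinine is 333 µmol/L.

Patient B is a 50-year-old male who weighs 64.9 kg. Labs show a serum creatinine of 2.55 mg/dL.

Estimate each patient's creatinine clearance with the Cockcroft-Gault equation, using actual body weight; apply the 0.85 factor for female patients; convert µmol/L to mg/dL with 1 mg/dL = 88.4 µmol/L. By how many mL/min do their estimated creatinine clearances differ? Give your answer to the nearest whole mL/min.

18 mL/min

Patient A: SCr = 333 / 88.4 = 3.767 mg/dL
Patient A: CrCl = (140 − 57) × 54.2 / (72 × 3.767) × 0.85 = 4498.6 / 271.22 × 0.85 ≈ 14.1 mL/min
Patient B: CrCl = (140 − 50) × 64.9 / (72 × 2.55) = 5841.0 / 183.60 ≈ 31.8 mL/min
|14.1 − 31.8| = 17.7 mL/min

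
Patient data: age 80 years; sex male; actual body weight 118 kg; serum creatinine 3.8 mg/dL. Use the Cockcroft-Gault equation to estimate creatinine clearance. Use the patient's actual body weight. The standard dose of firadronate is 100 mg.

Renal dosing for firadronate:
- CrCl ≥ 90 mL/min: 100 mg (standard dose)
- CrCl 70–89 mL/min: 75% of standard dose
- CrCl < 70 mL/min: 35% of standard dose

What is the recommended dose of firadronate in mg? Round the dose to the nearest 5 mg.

35 mg

CrCl = (140 − 80) × 118 / (72 × 3.8) = 7080.0 / 273.60 ≈ 25.9 mL/min
CrCl ≈ 26 mL/min → bracket < 70 mL/min.
35% of 100 mg = 35 mg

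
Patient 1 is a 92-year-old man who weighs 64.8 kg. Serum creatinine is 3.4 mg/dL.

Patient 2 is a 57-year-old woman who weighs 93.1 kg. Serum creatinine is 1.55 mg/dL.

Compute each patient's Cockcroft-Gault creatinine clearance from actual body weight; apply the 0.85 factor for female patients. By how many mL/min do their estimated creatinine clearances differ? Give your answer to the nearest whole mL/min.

46 mL/min

Patient 1: CrCl = (140 − 92) × 64.8 / (72 × 3.4) = 3110.4 / 244.80 ≈ 12.7 mL/min
Patient 2: CrCl = (140 − 57) × 93.1 / (72 × 1.55) × 0.85 = 7727.3 / 111.60 × 0.85 ≈ 58.9 mL/min
|12.7 − 58.9| = 46.2 mL/min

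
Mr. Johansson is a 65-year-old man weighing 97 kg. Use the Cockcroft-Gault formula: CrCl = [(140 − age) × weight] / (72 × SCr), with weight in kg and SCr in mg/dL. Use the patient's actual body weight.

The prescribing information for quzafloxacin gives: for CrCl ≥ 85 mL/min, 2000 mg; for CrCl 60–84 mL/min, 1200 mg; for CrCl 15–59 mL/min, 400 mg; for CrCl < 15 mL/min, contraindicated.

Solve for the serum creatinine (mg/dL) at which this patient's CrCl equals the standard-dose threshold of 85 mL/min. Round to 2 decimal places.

1.19 mg/dL

Standard dose requires CrCl ≥ 85 mL/min.
Set (140 − 65) × 97 / (72 × SCr) = 85
SCr = (140 − 65) × 97 / (72 × 85) = 1.189 mg/dL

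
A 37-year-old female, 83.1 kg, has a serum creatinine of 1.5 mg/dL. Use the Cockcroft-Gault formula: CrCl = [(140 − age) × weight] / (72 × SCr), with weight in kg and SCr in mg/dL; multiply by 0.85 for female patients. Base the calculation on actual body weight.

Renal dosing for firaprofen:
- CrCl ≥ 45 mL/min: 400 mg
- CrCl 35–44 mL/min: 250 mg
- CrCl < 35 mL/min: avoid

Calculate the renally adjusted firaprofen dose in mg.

CrCl = (140 − 37) × 83.1 / (72 × 1.5) × 0.85 = 8559.3 / 108.00 × 0.85 ≈ 67.4 mL/min
CrCl ≈ 67 mL/min → bracket ≥ 45 mL/min.
Dose for this bracket: 400 mg.

400 mg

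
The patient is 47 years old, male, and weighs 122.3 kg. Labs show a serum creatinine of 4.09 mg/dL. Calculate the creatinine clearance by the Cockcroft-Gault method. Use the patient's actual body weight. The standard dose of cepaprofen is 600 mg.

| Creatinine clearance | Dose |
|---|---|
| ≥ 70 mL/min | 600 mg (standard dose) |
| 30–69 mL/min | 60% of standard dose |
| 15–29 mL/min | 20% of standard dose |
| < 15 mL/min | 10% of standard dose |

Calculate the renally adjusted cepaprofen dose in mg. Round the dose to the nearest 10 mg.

CrCl = (140 − 47) × 122.3 / (72 × 4.09) = 11373.9 / 294.48 ≈ 38.6 mL/min
CrCl ≈ 39 mL/min → bracket 30–69 mL/min.
60% of 600 mg = 360 mg

360 mg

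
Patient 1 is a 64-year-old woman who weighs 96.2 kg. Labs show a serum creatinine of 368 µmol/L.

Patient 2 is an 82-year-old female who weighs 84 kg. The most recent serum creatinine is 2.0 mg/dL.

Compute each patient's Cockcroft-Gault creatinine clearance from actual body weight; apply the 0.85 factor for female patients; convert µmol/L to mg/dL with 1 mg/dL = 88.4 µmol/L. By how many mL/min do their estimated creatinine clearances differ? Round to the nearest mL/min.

8 mL/min

Patient 1: SCr = 368 / 88.4 = 4.163 mg/dL
Patient 1: CrCl = (140 − 64) × 96.2 / (72 × 4.163) × 0.85 = 7311.2 / 299.74 × 0.85 ≈ 20.7 mL/min
Patient 2: CrCl = (140 − 82) × 84 / (72 × 2) × 0.85 = 4872.0 / 144.00 × 0.85 ≈ 28.8 mL/min
|20.7 − 28.8| = 8.1 mL/min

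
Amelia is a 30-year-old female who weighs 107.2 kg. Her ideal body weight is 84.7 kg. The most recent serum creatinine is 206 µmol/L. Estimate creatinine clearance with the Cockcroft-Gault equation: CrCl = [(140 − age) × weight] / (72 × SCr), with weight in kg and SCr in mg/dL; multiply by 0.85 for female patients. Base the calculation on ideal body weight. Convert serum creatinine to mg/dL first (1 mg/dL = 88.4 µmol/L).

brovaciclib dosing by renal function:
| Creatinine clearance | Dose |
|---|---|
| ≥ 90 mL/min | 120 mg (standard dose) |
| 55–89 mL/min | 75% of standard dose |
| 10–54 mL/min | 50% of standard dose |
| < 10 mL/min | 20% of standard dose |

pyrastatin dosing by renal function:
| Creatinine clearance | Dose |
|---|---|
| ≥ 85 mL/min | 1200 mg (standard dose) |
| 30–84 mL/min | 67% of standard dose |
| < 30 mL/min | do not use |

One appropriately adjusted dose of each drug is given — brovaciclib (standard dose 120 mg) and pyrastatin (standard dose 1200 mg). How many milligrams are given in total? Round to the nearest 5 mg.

865 mg

SCr = 206 / 88.4 = 2.33 mg/dL
CrCl = (140 − 30) × 84.7 / (72 × 2.33) × 0.85 = 9317.0 / 167.76 × 0.85 ≈ 47.2 mL/min
CrCl ≈ 47 mL/min.
brovaciclib: 10–54 mL/min → 50% of 120 mg = 60 mg.
pyrastatin: 30–84 mL/min → 67% of 1200 mg = 804 mg.
Total = 60 + 804 = 864 mg.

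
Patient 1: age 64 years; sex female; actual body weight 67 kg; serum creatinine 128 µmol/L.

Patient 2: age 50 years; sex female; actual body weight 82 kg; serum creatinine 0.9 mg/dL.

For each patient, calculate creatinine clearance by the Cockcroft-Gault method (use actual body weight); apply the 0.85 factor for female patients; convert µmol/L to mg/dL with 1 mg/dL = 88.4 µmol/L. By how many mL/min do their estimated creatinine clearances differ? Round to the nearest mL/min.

Patient 1: SCr = 128 / 88.4 = 1.448 mg/dL
Patient 1: CrCl = (140 − 64) × 67 / (72 × 1.448) × 0.85 = 5092.0 / 104.26 × 0.85 ≈ 41.5 mL/min
Patient 2: CrCl = (140 − 50) × 82 / (72 × 0.9) × 0.85 = 7380.0 / 64.80 × 0.85 ≈ 96.8 mL/min
|41.5 − 96.8| = 55.3 mL/min

55 mL/min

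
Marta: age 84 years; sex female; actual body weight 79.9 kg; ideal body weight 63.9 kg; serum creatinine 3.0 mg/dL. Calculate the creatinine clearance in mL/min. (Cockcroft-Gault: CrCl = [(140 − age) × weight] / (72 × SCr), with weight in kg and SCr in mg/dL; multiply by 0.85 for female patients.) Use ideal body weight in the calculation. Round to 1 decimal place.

14.1 mL/min

CrCl = (140 − 84) × 63.9 / (72 × 3) × 0.85 = 3578.4 / 216.00 × 0.85 ≈ 14.1 mL/min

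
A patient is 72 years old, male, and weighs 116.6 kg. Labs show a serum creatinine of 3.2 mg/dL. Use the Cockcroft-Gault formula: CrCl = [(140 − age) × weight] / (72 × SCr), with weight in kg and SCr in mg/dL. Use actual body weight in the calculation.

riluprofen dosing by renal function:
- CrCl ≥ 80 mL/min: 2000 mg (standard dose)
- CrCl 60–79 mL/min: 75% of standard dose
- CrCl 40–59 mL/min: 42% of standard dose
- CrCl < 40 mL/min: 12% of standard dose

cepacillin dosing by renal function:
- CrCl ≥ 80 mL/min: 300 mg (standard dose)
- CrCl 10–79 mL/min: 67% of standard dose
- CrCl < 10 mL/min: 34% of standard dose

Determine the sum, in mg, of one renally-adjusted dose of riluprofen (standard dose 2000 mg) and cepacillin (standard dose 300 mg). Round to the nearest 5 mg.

CrCl = (140 − 72) × 116.6 / (72 × 3.2) = 7928.8 / 230.40 ≈ 34.4 mL/min
CrCl ≈ 34 mL/min.
riluprofen: < 40 mL/min → 12% of 2000 mg = 240 mg.
cepacillin: 10–79 mL/min → 67% of 300 mg = 201 mg.
Total = 240 + 201 = 441 mg.

440 mg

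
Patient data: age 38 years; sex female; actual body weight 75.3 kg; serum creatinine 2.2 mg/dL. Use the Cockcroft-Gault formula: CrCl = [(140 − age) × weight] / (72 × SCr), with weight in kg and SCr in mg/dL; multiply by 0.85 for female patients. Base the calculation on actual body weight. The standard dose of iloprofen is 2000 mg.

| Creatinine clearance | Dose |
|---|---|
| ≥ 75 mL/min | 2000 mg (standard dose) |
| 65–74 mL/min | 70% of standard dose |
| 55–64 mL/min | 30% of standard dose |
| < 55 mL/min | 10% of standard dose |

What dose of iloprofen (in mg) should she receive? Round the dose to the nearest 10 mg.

200 mg

CrCl = (140 − 38) × 75.3 / (72 × 2.2) × 0.85 = 7680.6 / 158.40 × 0.85 ≈ 41.2 mL/min
CrCl ≈ 41 mL/min → bracket < 55 mL/min.
10% of 2000 mg = 200 mg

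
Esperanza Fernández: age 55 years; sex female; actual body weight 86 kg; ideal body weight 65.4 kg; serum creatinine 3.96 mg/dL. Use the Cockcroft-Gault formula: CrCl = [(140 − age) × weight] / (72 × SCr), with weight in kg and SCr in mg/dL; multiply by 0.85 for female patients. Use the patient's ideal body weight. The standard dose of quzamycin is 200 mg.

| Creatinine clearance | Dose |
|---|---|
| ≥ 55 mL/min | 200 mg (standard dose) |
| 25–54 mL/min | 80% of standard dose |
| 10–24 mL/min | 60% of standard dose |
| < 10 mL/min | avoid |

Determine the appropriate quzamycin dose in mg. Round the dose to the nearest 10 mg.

120 mg

CrCl = (140 − 55) × 65.4 / (72 × 3.96) × 0.85 = 5559.0 / 285.12 × 0.85 ≈ 16.6 mL/min
CrCl ≈ 17 mL/min → bracket 10–24 mL/min.
60% of 200 mg = 120 mg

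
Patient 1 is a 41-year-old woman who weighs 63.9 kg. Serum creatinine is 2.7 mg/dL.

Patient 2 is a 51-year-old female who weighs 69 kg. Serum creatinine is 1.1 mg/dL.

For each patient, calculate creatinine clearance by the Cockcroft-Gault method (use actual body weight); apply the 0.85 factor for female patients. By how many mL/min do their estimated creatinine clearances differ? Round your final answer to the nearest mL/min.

Patient 1: CrCl = (140 − 41) × 63.9 / (72 × 2.7) × 0.85 = 6326.1 / 194.40 × 0.85 ≈ 27.7 mL/min
Patient 2: CrCl = (140 − 51) × 69 / (72 × 1.1) × 0.85 = 6141.0 / 79.20 × 0.85 ≈ 65.9 mL/min
|27.7 − 65.9| = 38.2 mL/min

38 mL/min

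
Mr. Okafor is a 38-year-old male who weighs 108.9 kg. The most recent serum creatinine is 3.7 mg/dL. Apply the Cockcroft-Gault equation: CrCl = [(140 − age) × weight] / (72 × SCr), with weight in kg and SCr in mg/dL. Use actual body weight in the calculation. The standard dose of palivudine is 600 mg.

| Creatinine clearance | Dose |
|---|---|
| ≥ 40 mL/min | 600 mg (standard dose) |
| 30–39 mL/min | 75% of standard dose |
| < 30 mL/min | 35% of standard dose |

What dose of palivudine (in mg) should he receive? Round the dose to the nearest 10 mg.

CrCl = (140 − 38) × 108.9 / (72 × 3.7) = 11107.8 / 266.40 ≈ 41.7 mL/min
CrCl ≈ 42 mL/min → bracket ≥ 40 mL/min.
100% of 600 mg = 600 mg

600 mg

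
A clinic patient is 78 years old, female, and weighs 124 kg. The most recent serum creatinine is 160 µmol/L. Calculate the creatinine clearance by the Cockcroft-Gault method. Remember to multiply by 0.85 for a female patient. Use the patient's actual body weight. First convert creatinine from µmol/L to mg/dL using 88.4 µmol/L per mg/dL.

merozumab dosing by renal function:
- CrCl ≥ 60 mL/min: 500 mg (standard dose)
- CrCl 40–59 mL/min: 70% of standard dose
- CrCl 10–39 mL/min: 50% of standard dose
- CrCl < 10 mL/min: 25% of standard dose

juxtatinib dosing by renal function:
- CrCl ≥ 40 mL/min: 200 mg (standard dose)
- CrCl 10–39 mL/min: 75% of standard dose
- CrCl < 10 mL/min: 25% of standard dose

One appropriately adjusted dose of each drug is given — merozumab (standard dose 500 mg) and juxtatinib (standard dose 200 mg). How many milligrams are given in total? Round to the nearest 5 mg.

SCr = 160 / 88.4 = 1.81 mg/dL
CrCl = (140 − 78) × 124 / (72 × 1.81) × 0.85 = 7688.0 / 130.32 × 0.85 ≈ 50.1 mL/min
CrCl ≈ 50 mL/min.
merozumab: 40–59 mL/min → 70% of 500 mg = 350 mg.
juxtatinib: ≥ 40 mL/min → 100% of 200 mg = 200 mg.
Total = 350 + 200 = 550 mg.

550 mg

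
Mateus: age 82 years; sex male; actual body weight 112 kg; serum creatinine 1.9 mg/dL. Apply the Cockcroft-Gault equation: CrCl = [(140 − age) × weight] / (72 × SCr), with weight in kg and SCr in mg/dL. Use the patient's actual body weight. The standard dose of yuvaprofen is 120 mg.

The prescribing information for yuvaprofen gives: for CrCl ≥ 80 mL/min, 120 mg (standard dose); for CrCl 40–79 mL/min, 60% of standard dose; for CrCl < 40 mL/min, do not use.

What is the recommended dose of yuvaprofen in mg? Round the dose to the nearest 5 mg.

CrCl = (140 − 82) × 112 / (72 × 1.9) = 6496.0 / 136.80 ≈ 47.5 mL/min
CrCl ≈ 47 mL/min → bracket 40–79 mL/min.
60% of 120 mg = 72 mg → 70 mg

70 mg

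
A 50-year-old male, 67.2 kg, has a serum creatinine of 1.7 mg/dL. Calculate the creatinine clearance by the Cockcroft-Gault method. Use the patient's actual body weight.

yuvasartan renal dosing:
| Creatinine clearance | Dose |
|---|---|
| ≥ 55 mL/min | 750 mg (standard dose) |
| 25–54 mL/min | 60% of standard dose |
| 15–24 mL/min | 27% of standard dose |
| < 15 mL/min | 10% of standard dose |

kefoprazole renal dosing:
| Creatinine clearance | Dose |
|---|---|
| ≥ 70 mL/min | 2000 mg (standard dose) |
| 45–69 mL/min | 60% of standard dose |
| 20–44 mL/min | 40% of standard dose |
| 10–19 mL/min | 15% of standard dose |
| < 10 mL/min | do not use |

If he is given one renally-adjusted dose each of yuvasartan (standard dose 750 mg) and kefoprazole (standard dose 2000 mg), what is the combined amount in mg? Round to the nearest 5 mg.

CrCl = (140 − 50) × 67.2 / (72 × 1.7) = 6048.0 / 122.40 ≈ 49.4 mL/min
CrCl ≈ 49 mL/min.
yuvasartan: 25–54 mL/min → 60% of 750 mg = 450 mg.
kefoprazole: 45–69 mL/min → 60% of 2000 mg = 1200 mg.
Total = 450 + 1200 = 1650 mg.

1650 mg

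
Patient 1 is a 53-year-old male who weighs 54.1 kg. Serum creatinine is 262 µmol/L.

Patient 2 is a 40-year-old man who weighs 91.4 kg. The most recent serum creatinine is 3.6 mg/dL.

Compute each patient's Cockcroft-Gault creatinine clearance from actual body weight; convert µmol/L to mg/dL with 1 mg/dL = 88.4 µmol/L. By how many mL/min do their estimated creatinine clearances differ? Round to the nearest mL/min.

Patient 1: SCr = 262 / 88.4 = 2.964 mg/dL
Patient 1: CrCl = (140 − 53) × 54.1 / (72 × 2.964) = 4706.7 / 213.41 ≈ 22.1 mL/min
Patient 2: CrCl = (140 − 40) × 91.4 / (72 × 3.6) = 9140.0 / 259.20 ≈ 35.3 mL/min
|22.1 − 35.3| = 13.2 mL/min

13 mL/min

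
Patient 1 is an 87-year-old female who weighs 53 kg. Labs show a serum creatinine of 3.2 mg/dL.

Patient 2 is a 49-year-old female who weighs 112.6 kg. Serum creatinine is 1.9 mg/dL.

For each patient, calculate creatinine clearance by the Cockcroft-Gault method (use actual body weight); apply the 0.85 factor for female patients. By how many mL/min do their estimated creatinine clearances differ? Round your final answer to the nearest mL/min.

53 mL/min

Patient 1: CrCl = (140 − 87) × 53 / (72 × 3.2) × 0.85 = 2809.0 / 230.40 × 0.85 ≈ 10.4 mL/min
Patient 2: CrCl = (140 − 49) × 112.6 / (72 × 1.9) × 0.85 = 10246.6 / 136.80 × 0.85 ≈ 63.7 mL/min
|10.4 − 63.7| = 53.3 mL/min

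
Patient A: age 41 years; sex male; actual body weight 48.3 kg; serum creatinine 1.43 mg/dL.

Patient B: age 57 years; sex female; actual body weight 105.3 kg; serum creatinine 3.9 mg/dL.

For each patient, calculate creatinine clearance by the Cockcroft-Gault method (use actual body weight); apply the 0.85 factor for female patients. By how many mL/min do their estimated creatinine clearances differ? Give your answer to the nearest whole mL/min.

Patient A: CrCl = (140 − 41) × 48.3 / (72 × 1.43) = 4781.7 / 102.96 ≈ 46.4 mL/min
Patient B: CrCl = (140 − 57) × 105.3 / (72 × 3.9) × 0.85 = 8739.9 / 280.80 × 0.85 ≈ 26.5 mL/min
|46.4 − 26.5| = 19.9 mL/min

20 mL/min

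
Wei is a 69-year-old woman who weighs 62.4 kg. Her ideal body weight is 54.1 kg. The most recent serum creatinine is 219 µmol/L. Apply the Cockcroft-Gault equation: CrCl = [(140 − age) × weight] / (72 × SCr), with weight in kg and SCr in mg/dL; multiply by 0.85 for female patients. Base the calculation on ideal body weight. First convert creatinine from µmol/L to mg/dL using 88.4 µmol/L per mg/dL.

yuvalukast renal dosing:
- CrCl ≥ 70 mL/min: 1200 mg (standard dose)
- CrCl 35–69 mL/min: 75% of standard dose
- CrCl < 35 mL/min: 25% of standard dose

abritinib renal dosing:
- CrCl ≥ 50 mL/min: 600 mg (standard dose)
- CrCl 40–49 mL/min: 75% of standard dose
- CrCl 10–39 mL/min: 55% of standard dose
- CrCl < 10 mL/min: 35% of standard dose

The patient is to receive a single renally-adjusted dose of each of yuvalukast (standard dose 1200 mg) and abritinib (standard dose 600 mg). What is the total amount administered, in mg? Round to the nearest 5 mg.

630 mg

SCr = 219 / 88.4 = 2.477 mg/dL
CrCl = (140 − 69) × 54.1 / (72 × 2.477) × 0.85 = 3841.1 / 178.34 × 0.85 ≈ 18.3 mL/min
CrCl ≈ 18 mL/min.
yuvalukast: < 35 mL/min → 25% of 1200 mg = 300 mg.
abritinib: 10–39 mL/min → 55% of 600 mg = 330 mg.
Total = 300 + 330 = 630 mg.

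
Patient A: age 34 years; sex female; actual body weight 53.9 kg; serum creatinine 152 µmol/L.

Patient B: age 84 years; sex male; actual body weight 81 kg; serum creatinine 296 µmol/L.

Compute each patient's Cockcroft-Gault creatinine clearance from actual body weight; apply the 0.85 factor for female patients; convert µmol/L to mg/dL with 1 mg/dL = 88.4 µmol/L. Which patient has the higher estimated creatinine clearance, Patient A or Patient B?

Patient A: SCr = 152 / 88.4 = 1.719 mg/dL
Patient A: CrCl = (140 − 34) × 53.9 / (72 × 1.719) × 0.85 = 5713.4 / 123.77 × 0.85 ≈ 39.2 mL/min
Patient B: SCr = 296 / 88.4 = 3.348 mg/dL
Patient B: CrCl = (140 − 84) × 81 / (72 × 3.348) = 4536.0 / 241.06 ≈ 18.8 mL/min
39.2 vs 18.8 mL/min → Patient A is higher.

Patient A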